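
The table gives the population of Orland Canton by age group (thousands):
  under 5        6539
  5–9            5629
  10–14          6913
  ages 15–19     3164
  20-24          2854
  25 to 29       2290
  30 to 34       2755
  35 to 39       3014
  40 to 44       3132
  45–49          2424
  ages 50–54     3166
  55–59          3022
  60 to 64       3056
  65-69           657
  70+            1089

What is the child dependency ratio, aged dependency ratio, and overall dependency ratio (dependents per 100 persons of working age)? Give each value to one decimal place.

0–14: 6539 + 5629 + 6913 = 19081
15–64: 3164 + 2854 + 2290 + 2755 + 3014 + 3132 + 2424 + 3166 + 3022 + 3056 = 28877
65+: 657 + 1089 = 1746
Youth dependency ratio = 19081 / 28877 × 100 = 66.1
Old-age dependency ratio = 1746 / 28877 × 100 = 6.0
Total dependency ratio = (19081 + 1746) / 28877 × 100 = 20827 / 28877 × 100 = 72.1

Youth dependency ratio: 66.1
Old-age dependency ratio: 6.0
Total dependency ratio: 72.1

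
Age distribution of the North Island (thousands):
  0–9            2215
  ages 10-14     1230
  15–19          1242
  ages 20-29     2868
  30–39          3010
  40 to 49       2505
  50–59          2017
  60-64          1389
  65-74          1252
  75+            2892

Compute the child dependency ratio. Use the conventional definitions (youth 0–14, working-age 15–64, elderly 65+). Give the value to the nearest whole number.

Youth dependency ratio: 26

0–14: 2215 + 1230 = 3445
15–64: 1242 + 2868 + 3010 + 2505 + 2017 + 1389 = 13031
65+: 1252 + 2892 = 4144
Youth dependency ratio = 3445 / 13031 × 100 = 26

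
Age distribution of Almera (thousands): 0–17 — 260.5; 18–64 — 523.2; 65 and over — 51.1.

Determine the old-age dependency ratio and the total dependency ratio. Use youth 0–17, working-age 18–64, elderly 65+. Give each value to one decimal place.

Old-age dependency ratio: 9.8
Total dependency ratio: 59.6

Old-age dependency ratio = 51.1 / 523.2 × 100 = 9.8
Total dependency ratio = (260.5 + 51.1) / 523.2 × 100 = 311.6 / 523.2 × 100 = 59.6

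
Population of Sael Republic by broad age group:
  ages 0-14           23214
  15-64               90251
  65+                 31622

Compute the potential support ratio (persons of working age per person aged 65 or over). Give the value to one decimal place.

Potential support ratio = 90251 / 31622 = 2.9

Potential support ratio: 2.9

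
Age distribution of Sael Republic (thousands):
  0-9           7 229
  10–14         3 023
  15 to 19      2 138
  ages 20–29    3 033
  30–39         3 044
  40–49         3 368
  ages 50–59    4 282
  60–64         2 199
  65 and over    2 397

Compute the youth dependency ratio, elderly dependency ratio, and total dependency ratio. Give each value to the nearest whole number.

Youth dependency ratio: 57
Old-age dependency ratio: 13
Total dependency ratio: 70

0–14: 7 229 + 3 023 = 10 252
15–64: 2 138 + 3 033 + 3 044 + 3 368 + 4 282 + 2 199 = 18 064
65+: 2 397
Youth dependency ratio = 10 252 / 18 064 × 100 = 57
Old-age dependency ratio = 2 397 / 18 064 × 100 = 13
Total dependency ratio = (10 252 + 2 397) / 18 064 × 100 = 12 649 / 18 064 × 100 = 70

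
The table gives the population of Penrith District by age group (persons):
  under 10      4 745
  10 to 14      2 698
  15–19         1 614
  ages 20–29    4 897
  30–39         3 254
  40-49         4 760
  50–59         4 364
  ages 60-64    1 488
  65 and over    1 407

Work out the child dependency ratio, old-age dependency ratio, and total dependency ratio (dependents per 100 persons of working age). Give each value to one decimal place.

Youth dependency ratio: 36.5
Old-age dependency ratio: 6.9
Total dependency ratio: 43.4

0–14: 4 745 + 2 698 = 7 443
15–64: 1 614 + 4 897 + 3 254 + 4 760 + 4 364 + 1 488 = 20 377
65+: 1 407
Youth dependency ratio = 7 443 / 20 377 × 100 = 36.5
Old-age dependency ratio = 1 407 / 20 377 × 100 = 6.9
Total dependency ratio = (7 443 + 1 407) / 20 377 × 100 = 8 850 / 20 377 × 100 = 43.4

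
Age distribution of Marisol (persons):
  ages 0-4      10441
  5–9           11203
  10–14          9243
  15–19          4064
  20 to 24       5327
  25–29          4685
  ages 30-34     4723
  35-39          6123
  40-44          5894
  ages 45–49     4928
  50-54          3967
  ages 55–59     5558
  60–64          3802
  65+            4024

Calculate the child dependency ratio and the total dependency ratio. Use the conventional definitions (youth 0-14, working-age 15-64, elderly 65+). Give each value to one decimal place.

0–14: 10441 + 11203 + 9243 = 30887
15–64: 4064 + 5327 + 4685 + 4723 + 6123 + 5894 + 4928 + 3967 + 5558 + 3802 = 49071
65+: 4024
Youth dependency ratio = 30887 / 49071 × 100 = 62.9
Total dependency ratio = (30887 + 4024) / 49071 × 100 = 34911 / 49071 × 100 = 71.1

Youth dependency ratio: 62.9
Total dependency ratio: 71.1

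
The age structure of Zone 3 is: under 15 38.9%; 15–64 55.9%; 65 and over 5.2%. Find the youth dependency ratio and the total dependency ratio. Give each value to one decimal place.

Youth dependency ratio = 38.9 / 55.9 × 100 = 69.6
Total dependency ratio = (38.9 + 5.2) / 55.9 × 100 = 44.1 / 55.9 × 100 = 78.9

Youth dependency ratio: 69.6
Total dependency ratio: 78.9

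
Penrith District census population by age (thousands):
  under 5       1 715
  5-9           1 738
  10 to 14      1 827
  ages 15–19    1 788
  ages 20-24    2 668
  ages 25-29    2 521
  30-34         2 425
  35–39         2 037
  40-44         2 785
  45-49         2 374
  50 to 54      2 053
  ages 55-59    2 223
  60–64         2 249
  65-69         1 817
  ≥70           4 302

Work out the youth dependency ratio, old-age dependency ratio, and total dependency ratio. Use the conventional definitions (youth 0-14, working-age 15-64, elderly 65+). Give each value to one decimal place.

0–14: 1 715 + 1 738 + 1 827 = 5 280
15–64: 1 788 + 2 668 + 2 521 + 2 425 + 2 037 + 2 785 + 2 374 + 2 053 + 2 223 + 2 249 = 23 123
65+: 1 817 + 4 302 = 6 119
Youth dependency ratio = 5 280 / 23 123 × 100 = 22.8
Old-age dependency ratio = 6 119 / 23 123 × 100 = 26.5
Total dependency ratio = (5 280 + 6 119) / 23 123 × 100 = 11 399 / 23 123 × 100 = 49.3

Youth dependency ratio: 22.8
Old-age dependency ratio: 26.5
Total dependency ratio: 49.3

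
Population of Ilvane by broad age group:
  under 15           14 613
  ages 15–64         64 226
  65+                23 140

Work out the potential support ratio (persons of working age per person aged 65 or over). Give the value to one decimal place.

Potential support ratio = 64 226 / 23 140 = 2.8

Potential support ratio: 2.8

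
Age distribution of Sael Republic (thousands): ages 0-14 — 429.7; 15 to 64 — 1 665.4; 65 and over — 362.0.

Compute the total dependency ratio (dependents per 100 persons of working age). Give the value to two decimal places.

Total dependency ratio = (429.7 + 362.0) / 1 665.4 × 100 = 791.7 / 1 665.4 × 100 = 47.54

Total dependency ratio: 47.54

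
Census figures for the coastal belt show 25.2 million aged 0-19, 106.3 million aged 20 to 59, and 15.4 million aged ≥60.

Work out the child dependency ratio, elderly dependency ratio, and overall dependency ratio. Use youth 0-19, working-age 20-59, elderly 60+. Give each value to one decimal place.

Youth dependency ratio = 25.2 / 106.3 × 100 = 23.7
Old-age dependency ratio = 15.4 / 106.3 × 100 = 14.5
Total dependency ratio = (25.2 + 15.4) / 106.3 × 100 = 40.6 / 106.3 × 100 = 38.2

Youth dependency ratio: 23.7
Old-age dependency ratio: 14.5
Total dependency ratio: 38.2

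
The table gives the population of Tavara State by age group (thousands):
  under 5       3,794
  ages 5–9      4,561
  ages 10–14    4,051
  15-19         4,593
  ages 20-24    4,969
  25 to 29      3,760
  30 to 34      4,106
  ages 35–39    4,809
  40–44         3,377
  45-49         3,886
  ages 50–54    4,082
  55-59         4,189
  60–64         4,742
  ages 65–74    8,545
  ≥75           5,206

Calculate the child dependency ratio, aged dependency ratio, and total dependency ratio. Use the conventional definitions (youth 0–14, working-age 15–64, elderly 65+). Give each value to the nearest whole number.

Youth dependency ratio: 29
Old-age dependency ratio: 32
Total dependency ratio: 62

0–14: 3,794 + 4,561 + 4,051 = 12,406
15–64: 4,593 + 4,969 + 3,760 + 4,106 + 4,809 + 3,377 + 3,886 + 4,082 + 4,189 + 4,742 = 42,513
65+: 8,545 + 5,206 = 13,751
Youth dependency ratio = 12,406 / 42,513 × 100 = 29
Old-age dependency ratio = 13,751 / 42,513 × 100 = 32
Total dependency ratio = (12,406 + 13,751) / 42,513 × 100 = 26,157 / 42,513 × 100 = 62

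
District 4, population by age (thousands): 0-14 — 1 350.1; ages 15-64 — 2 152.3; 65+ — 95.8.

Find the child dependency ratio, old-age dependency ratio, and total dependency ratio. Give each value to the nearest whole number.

Youth dependency ratio: 63
Old-age dependency ratio: 4
Total dependency ratio: 67

Youth dependency ratio = 1 350.1 / 2 152.3 × 100 = 63
Old-age dependency ratio = 95.8 / 2 152.3 × 100 = 4
Total dependency ratio = (1 350.1 + 95.8) / 2 152.3 × 100 = 1 445.9 / 2 152.3 × 100 = 67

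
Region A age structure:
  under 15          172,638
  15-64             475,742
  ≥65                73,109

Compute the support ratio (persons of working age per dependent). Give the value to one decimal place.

Support ratio = 475,742 / (172,638 + 73,109) = 475,742 / 245,747 = 1.9

Support ratio: 1.9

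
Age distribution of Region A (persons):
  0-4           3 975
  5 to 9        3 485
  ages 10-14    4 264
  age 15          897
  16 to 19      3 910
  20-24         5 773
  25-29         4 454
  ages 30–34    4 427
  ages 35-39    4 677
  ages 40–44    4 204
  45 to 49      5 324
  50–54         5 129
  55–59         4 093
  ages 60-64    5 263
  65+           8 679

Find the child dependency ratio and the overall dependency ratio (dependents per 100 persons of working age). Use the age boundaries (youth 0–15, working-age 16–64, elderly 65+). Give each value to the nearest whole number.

Youth dependency ratio: 27
Total dependency ratio: 45

0–15: 3 975 + 3 485 + 4 264 + 897 = 12 621
16–64: 3 910 + 5 773 + 4 454 + 4 427 + 4 677 + 4 204 + 5 324 + 5 129 + 4 093 + 5 263 = 47 254
65+: 8 679
Youth dependency ratio = 12 621 / 47 254 × 100 = 27
Total dependency ratio = (12 621 + 8 679) / 47 254 × 100 = 21 300 / 47 254 × 100 = 45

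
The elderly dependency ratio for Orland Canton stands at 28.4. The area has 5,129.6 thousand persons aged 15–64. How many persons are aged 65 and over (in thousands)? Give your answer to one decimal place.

Old-age dependency ratio = elderly / working-age × 100
28.4 = E / 5,129.6 × 100
⇒ 1,456.8

Aged 65 and over: 1,456.8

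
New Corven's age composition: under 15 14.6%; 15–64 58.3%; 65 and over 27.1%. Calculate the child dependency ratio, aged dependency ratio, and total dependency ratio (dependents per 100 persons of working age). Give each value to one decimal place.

Youth dependency ratio: 25.0
Old-age dependency ratio: 46.5
Total dependency ratio: 71.5

Youth dependency ratio = 14.6 / 58.3 × 100 = 25.0
Old-age dependency ratio = 27.1 / 58.3 × 100 = 46.5
Total dependency ratio = (14.6 + 27.1) / 58.3 × 100 = 41.7 / 58.3 × 100 = 71.5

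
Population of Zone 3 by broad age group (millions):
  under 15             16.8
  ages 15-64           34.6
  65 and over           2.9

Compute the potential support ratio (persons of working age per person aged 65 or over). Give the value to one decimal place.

Potential support ratio = 34.6 / 2.9 = 11.9

Potential support ratio: 11.9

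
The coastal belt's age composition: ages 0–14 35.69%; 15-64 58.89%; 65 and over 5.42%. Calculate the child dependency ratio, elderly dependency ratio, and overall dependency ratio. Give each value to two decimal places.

Youth dependency ratio = 35.69 / 58.89 × 100 = 60.60
Old-age dependency ratio = 5.42 / 58.89 × 100 = 9.20
Total dependency ratio = (35.69 + 5.42) / 58.89 × 100 = 41.11 / 58.89 × 100 = 69.81

Youth dependency ratio: 60.60
Old-age dependency ratio: 9.20
Total dependency ratio: 69.81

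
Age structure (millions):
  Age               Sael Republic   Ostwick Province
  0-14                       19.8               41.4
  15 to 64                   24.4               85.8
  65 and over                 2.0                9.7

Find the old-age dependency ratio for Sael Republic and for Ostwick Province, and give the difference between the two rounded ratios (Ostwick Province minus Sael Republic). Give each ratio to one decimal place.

Sael Republic: 2.0 / 24.4 × 100 = 8.2
Ostwick Province: 9.7 / 85.8 × 100 = 11.3

Sael Republic: 8.2
Ostwick Province: 11.3
Difference: +3.1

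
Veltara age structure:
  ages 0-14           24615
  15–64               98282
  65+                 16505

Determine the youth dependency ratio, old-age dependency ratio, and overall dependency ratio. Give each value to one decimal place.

Youth dependency ratio = 24615 / 98282 × 100 = 25.0
Old-age dependency ratio = 16505 / 98282 × 100 = 16.8
Total dependency ratio = (24615 + 16505) / 98282 × 100 = 41120 / 98282 × 100 = 41.8

Youth dependency ratio: 25.0
Old-age dependency ratio: 16.8
Total dependency ratio: 41.8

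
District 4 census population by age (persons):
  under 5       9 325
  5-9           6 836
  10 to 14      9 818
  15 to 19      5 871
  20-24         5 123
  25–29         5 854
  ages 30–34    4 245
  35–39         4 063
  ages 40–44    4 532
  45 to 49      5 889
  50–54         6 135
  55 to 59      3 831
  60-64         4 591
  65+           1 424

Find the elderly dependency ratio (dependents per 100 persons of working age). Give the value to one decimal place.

Old-age dependency ratio: 2.8

0–14: 9 325 + 6 836 + 9 818 = 25 979
15–64: 5 871 + 5 123 + 5 854 + 4 245 + 4 063 + 4 532 + 5 889 + 6 135 + 3 831 + 4 591 = 50 134
65+: 1 424
Old-age dependency ratio = 1 424 / 50 134 × 100 = 2.8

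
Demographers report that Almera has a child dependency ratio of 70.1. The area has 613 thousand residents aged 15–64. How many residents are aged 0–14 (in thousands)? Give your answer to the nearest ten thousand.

Aged 0–14: 430

Youth dependency ratio = youth / working-age × 100
70.1 = Y / 613 × 100
⇒ 430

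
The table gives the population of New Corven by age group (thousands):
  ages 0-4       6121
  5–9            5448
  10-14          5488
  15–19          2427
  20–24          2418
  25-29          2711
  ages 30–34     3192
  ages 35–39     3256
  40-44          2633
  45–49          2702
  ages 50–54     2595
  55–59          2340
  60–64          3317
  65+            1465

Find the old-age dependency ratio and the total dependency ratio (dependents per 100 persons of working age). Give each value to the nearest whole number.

0–14: 6121 + 5448 + 5488 = 17057
15–64: 2427 + 2418 + 2711 + 3192 + 3256 + 2633 + 2702 + 2595 + 2340 + 3317 = 27591
65+: 1465
Old-age dependency ratio = 1465 / 27591 × 100 = 5
Total dependency ratio = (17057 + 1465) / 27591 × 100 = 18522 / 27591 × 100 = 67

Old-age dependency ratio: 5
Total dependency ratio: 67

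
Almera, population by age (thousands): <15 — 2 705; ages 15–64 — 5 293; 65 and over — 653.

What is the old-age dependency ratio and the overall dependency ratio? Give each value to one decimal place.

Old-age dependency ratio: 12.3
Total dependency ratio: 63.4

Old-age dependency ratio = 653 / 5 293 × 100 = 12.3
Total dependency ratio = (2 705 + 653) / 5 293 × 100 = 3 358 / 5 293 × 100 = 63.4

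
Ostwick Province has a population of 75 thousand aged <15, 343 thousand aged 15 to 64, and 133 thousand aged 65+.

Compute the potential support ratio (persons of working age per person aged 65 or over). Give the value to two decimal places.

Potential support ratio: 2.58

Potential support ratio = 343 / 133 = 2.58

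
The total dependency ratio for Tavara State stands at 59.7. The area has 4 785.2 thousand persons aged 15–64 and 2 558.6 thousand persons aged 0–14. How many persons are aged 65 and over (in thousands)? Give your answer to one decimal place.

Total dependency ratio = (youth + elderly) / working-age × 100
59.7 = (2 558.6 + E) / 4 785.2 × 100
⇒ 298.2

Aged 65 and over: 298.2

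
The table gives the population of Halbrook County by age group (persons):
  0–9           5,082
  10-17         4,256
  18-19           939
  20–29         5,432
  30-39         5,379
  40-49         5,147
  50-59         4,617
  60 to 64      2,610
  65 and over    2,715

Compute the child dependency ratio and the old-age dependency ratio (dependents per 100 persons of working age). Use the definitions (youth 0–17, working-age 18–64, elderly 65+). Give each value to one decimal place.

Youth dependency ratio: 38.7
Old-age dependency ratio: 11.3

0–17: 5,082 + 4,256 = 9,338
18–64: 939 + 5,432 + 5,379 + 5,147 + 4,617 + 2,610 = 24,124
65+: 2,715
Youth dependency ratio = 9,338 / 24,124 × 100 = 38.7
Old-age dependency ratio = 2,715 / 24,124 × 100 = 11.3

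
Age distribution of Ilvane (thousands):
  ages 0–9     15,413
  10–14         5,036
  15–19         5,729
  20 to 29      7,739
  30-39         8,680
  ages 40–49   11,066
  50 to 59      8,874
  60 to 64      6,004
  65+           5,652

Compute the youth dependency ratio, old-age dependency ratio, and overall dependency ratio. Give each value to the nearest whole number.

Youth dependency ratio: 43
Old-age dependency ratio: 12
Total dependency ratio: 54

0–14: 15,413 + 5,036 = 20,449
15–64: 5,729 + 7,739 + 8,680 + 11,066 + 8,874 + 6,004 = 48,092
65+: 5,652
Youth dependency ratio = 20,449 / 48,092 × 100 = 43
Old-age dependency ratio = 5,652 / 48,092 × 100 = 12
Total dependency ratio = (20,449 + 5,652) / 48,092 × 100 = 26,101 / 48,092 × 100 = 54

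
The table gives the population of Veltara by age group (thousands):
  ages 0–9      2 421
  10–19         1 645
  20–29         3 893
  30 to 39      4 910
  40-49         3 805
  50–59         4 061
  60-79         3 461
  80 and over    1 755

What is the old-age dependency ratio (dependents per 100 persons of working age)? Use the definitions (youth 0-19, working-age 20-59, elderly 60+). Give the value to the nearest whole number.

Old-age dependency ratio: 31

0–19: 2 421 + 1 645 = 4 066
20–59: 3 893 + 4 910 + 3 805 + 4 061 = 16 669
60+: 3 461 + 1 755 = 5 216
Old-age dependency ratio = 5 216 / 16 669 × 100 = 31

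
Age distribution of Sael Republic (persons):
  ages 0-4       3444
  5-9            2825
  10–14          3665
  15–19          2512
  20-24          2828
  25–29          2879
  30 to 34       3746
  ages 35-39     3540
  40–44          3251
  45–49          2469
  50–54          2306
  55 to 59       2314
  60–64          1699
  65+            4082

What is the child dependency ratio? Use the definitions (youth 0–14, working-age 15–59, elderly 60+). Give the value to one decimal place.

0–14: 3444 + 2825 + 3665 = 9934
15–59: 2512 + 2828 + 2879 + 3746 + 3540 + 3251 + 2469 + 2306 + 2314 = 25845
60+: 1699 + 4082 = 5781
Youth dependency ratio = 9934 / 25845 × 100 = 38.4

Youth dependency ratio: 38.4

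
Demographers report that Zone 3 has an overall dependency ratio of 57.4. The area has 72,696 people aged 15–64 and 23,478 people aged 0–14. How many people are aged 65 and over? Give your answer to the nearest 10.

Total dependency ratio = (youth + elderly) / working-age × 100
57.4 = (23,478 + E) / 72,696 × 100
⇒ 18,250

Aged 65 and over: 18,250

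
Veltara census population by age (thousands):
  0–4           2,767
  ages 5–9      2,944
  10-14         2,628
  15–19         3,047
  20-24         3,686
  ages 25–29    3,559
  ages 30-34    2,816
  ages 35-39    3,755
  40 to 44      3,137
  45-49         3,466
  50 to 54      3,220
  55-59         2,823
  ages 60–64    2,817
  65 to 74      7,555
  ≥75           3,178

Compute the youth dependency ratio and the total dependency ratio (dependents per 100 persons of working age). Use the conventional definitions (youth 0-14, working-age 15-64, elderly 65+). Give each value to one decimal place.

Youth dependency ratio: 25.8
Total dependency ratio: 59.0

0–14: 2,767 + 2,944 + 2,628 = 8,339
15–64: 3,047 + 3,686 + 3,559 + 2,816 + 3,755 + 3,137 + 3,466 + 3,220 + 2,823 + 2,817 = 32,326
65+: 7,555 + 3,178 = 10,733
Youth dependency ratio = 8,339 / 32,326 × 100 = 25.8
Total dependency ratio = (8,339 + 10,733) / 32,326 × 100 = 19,072 / 32,326 × 100 = 59.0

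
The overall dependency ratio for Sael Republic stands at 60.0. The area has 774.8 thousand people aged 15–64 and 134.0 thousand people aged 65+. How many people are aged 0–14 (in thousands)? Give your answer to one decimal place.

Total dependency ratio = (youth + elderly) / working-age × 100
60.0 = (Y + 134.0) / 774.8 × 100
⇒ 330.9

Aged 0–14: 330.9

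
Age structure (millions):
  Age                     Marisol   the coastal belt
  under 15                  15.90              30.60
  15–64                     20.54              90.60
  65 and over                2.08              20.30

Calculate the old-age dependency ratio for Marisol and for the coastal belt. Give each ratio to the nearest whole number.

Marisol: 2.08 / 20.54 × 100 = 10
the coastal belt: 20.30 / 90.60 × 100 = 22

Marisol: 10
the coastal belt: 22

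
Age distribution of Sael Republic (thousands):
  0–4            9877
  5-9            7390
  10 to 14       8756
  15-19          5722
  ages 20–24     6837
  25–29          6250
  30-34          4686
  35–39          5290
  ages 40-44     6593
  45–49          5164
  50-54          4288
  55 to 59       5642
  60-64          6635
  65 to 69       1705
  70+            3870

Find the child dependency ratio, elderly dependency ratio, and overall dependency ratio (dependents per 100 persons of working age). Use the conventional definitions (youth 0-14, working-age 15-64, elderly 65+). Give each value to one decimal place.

0–14: 9877 + 7390 + 8756 = 26023
15–64: 5722 + 6837 + 6250 + 4686 + 5290 + 6593 + 5164 + 4288 + 5642 + 6635 = 57107
65+: 1705 + 3870 = 5575
Youth dependency ratio = 26023 / 57107 × 100 = 45.6
Old-age dependency ratio = 5575 / 57107 × 100 = 9.8
Total dependency ratio = (26023 + 5575) / 57107 × 100 = 31598 / 57107 × 100 = 55.3

Youth dependency ratio: 45.6
Old-age dependency ratio: 9.8
Total dependency ratio: 55.3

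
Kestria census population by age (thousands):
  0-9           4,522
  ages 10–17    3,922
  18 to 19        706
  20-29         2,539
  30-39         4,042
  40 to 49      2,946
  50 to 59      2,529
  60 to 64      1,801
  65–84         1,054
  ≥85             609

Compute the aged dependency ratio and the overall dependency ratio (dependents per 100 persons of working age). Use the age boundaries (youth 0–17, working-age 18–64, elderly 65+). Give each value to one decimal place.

Old-age dependency ratio: 11.4
Total dependency ratio: 69.4

0–17: 4,522 + 3,922 = 8,444
18–64: 706 + 2,539 + 4,042 + 2,946 + 2,529 + 1,801 = 14,563
65+: 1,054 + 609 = 1,663
Old-age dependency ratio = 1,663 / 14,563 × 100 = 11.4
Total dependency ratio = (8,444 + 1,663) / 14,563 × 100 = 10,107 / 14,563 × 100 = 69.4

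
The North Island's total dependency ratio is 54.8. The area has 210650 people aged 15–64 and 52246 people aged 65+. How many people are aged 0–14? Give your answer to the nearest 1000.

Aged 0–14: 63000

Total dependency ratio = (youth + elderly) / working-age × 100
54.8 = (Y + 52246) / 210650 × 100
⇒ 63000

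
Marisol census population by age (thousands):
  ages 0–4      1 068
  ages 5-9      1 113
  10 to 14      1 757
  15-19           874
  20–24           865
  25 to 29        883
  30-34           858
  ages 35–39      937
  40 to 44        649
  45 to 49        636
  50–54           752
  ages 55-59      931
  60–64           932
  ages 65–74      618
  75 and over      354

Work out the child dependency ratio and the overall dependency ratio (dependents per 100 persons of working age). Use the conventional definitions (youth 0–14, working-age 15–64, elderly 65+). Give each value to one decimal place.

Youth dependency ratio: 47.3
Total dependency ratio: 59.0

0–14: 1 068 + 1 113 + 1 757 = 3 938
15–64: 874 + 865 + 883 + 858 + 937 + 649 + 636 + 752 + 931 + 932 = 8 317
65+: 618 + 354 = 972
Youth dependency ratio = 3 938 / 8 317 × 100 = 47.3
Total dependency ratio = (3 938 + 972) / 8 317 × 100 = 4 910 / 8 317 × 100 = 59.0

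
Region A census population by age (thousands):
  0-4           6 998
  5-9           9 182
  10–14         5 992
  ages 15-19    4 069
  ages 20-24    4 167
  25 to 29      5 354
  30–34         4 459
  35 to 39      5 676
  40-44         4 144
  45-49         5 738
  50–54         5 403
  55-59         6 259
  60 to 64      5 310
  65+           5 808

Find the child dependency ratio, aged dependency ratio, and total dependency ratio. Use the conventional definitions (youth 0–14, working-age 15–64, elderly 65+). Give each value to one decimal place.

Youth dependency ratio: 43.8
Old-age dependency ratio: 11.5
Total dependency ratio: 55.3

0–14: 6 998 + 9 182 + 5 992 = 22 172
15–64: 4 069 + 4 167 + 5 354 + 4 459 + 5 676 + 4 144 + 5 738 + 5 403 + 6 259 + 5 310 = 50 579
65+: 5 808
Youth dependency ratio = 22 172 / 50 579 × 100 = 43.8
Old-age dependency ratio = 5 808 / 50 579 × 100 = 11.5
Total dependency ratio = (22 172 + 5 808) / 50 579 × 100 = 27 980 / 50 579 × 100 = 55.3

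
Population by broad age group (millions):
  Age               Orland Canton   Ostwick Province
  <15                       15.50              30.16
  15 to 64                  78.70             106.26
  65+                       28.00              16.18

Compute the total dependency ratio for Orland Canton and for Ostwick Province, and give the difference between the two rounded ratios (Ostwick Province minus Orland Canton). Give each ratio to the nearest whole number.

Orland Canton: 55
Ostwick Province: 44
Difference: -11

Orland Canton: (15.50 + 28.00) / 78.70 × 100 = 43.50 / 78.70 × 100 = 55
Ostwick Province: (30.16 + 16.18) / 106.26 × 100 = 46.34 / 106.26 × 100 = 44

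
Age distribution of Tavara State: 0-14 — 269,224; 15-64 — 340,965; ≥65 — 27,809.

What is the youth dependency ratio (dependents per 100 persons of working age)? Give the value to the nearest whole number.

Youth dependency ratio = 269,224 / 340,965 × 100 = 79

Youth dependency ratio: 79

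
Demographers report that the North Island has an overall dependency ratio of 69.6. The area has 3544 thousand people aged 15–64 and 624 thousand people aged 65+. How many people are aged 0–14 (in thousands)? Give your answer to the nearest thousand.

Total dependency ratio = (youth + elderly) / working-age × 100
69.6 = (Y + 624) / 3544 × 100
⇒ 1843

Aged 0–14: 1843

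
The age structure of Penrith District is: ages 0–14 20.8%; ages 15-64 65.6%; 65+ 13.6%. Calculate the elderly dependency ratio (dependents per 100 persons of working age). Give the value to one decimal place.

Old-age dependency ratio = 13.6 / 65.6 × 100 = 20.7

Old-age dependency ratio: 20.7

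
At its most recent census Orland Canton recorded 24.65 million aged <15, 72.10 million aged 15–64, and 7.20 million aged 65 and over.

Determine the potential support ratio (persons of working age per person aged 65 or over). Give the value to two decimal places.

Potential support ratio: 10.01

Potential support ratio = 72.10 / 7.20 = 10.01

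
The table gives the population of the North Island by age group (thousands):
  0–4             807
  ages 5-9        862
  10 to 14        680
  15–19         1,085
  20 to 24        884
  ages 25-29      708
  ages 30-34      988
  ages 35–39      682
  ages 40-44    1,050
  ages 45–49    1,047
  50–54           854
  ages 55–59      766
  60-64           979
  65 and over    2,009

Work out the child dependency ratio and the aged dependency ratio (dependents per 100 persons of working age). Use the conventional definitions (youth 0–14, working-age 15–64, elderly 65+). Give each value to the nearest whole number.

0–14: 807 + 862 + 680 = 2,349
15–64: 1,085 + 884 + 708 + 988 + 682 + 1,050 + 1,047 + 854 + 766 + 979 = 9,043
65+: 2,009
Youth dependency ratio = 2,349 / 9,043 × 100 = 26
Old-age dependency ratio = 2,009 / 9,043 × 100 = 22

Youth dependency ratio: 26
Old-age dependency ratio: 22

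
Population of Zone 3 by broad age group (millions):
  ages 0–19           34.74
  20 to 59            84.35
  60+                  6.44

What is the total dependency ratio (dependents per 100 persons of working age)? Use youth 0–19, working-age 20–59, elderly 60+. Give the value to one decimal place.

Total dependency ratio: 48.8

Total dependency ratio = (34.74 + 6.44) / 84.35 × 100 = 41.18 / 84.35 × 100 = 48.8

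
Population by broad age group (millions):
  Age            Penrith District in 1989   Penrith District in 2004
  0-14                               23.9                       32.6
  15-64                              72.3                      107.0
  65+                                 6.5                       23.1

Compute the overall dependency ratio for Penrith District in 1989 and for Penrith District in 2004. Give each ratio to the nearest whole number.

Penrith District in 1989: (23.9 + 6.5) / 72.3 × 100 = 30.4 / 72.3 × 100 = 42
Penrith District in 2004: (32.6 + 23.1) / 107.0 × 100 = 55.7 / 107.0 × 100 = 52

Penrith District in 1989: 42
Penrith District in 2004: 52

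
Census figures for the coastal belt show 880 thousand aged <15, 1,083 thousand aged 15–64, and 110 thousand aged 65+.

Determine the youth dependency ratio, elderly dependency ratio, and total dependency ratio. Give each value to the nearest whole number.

Youth dependency ratio: 81
Old-age dependency ratio: 10
Total dependency ratio: 91

Youth dependency ratio = 880 / 1,083 × 100 = 81
Old-age dependency ratio = 110 / 1,083 × 100 = 10
Total dependency ratio = (880 + 110) / 1,083 × 100 = 990 / 1,083 × 100 = 91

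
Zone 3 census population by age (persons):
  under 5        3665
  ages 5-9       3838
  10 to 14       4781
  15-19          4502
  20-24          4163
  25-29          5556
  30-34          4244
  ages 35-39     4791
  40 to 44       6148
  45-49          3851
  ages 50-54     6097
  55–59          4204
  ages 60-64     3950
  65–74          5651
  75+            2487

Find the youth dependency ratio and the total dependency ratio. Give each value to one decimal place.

Youth dependency ratio: 25.9
Total dependency ratio: 43.0

0–14: 3665 + 3838 + 4781 = 12284
15–64: 4502 + 4163 + 5556 + 4244 + 4791 + 6148 + 3851 + 6097 + 4204 + 3950 = 47506
65+: 5651 + 2487 = 8138
Youth dependency ratio = 12284 / 47506 × 100 = 25.9
Total dependency ratio = (12284 + 8138) / 47506 × 100 = 20422 / 47506 × 100 = 43.0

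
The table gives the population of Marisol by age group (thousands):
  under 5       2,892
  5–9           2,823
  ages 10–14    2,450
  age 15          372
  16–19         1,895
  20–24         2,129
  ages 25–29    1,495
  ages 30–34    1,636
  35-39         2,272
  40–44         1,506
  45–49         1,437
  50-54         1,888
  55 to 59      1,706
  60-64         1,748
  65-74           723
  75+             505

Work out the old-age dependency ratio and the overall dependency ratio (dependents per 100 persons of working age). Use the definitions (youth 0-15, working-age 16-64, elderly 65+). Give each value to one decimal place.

0–15: 2,892 + 2,823 + 2,450 + 372 = 8,537
16–64: 1,895 + 2,129 + 1,495 + 1,636 + 2,272 + 1,506 + 1,437 + 1,888 + 1,706 + 1,748 = 17,712
65+: 723 + 505 = 1,228
Old-age dependency ratio = 1,228 / 17,712 × 100 = 6.9
Total dependency ratio = (8,537 + 1,228) / 17,712 × 100 = 9,765 / 17,712 × 100 = 55.1

Old-age dependency ratio: 6.9
Total dependency ratio: 55.1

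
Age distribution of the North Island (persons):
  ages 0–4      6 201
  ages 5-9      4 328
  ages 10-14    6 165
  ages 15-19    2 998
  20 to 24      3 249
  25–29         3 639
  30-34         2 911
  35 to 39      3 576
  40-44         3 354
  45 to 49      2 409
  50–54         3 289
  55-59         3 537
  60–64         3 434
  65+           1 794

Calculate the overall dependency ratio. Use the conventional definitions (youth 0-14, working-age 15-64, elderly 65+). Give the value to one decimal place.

Total dependency ratio: 57.1

0–14: 6 201 + 4 328 + 6 165 = 16 694
15–64: 2 998 + 3 249 + 3 639 + 2 911 + 3 576 + 3 354 + 2 409 + 3 289 + 3 537 + 3 434 = 32 396
65+: 1 794
Total dependency ratio = (16 694 + 1 794) / 32 396 × 100 = 18 488 / 32 396 × 100 = 57.1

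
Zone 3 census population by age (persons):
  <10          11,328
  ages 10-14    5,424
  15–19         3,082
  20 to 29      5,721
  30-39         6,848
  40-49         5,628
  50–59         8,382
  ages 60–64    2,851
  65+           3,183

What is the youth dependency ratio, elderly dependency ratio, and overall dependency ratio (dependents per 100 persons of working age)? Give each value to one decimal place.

0–14: 11,328 + 5,424 = 16,752
15–64: 3,082 + 5,721 + 6,848 + 5,628 + 8,382 + 2,851 = 32,512
65+: 3,183
Youth dependency ratio = 16,752 / 32,512 × 100 = 51.5
Old-age dependency ratio = 3,183 / 32,512 × 100 = 9.8
Total dependency ratio = (16,752 + 3,183) / 32,512 × 100 = 19,935 / 32,512 × 100 = 61.3

Youth dependency ratio: 51.5
Old-age dependency ratio: 9.8
Total dependency ratio: 61.3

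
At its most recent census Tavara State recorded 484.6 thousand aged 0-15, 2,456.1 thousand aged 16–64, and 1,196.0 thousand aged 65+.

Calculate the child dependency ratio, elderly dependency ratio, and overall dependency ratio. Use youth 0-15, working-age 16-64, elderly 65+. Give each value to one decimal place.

Youth dependency ratio: 19.7
Old-age dependency ratio: 48.7
Total dependency ratio: 68.4

Youth dependency ratio = 484.6 / 2,456.1 × 100 = 19.7
Old-age dependency ratio = 1,196.0 / 2,456.1 × 100 = 48.7
Total dependency ratio = (484.6 + 1,196.0) / 2,456.1 × 100 = 1,680.6 / 2,456.1 × 100 = 68.4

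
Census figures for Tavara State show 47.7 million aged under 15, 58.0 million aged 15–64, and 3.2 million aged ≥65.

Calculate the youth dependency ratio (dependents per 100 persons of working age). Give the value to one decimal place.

Youth dependency ratio = 47.7 / 58.0 × 100 = 82.2

Youth dependency ratio: 82.2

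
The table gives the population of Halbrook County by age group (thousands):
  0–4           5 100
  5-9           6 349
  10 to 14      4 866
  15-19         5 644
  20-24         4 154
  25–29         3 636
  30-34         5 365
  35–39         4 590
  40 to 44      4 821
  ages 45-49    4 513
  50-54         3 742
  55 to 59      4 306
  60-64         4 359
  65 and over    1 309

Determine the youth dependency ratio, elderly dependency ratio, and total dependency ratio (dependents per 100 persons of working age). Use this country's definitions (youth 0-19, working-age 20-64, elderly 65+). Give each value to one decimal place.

0–19: 5 100 + 6 349 + 4 866 + 5 644 = 21 959
20–64: 4 154 + 3 636 + 5 365 + 4 590 + 4 821 + 4 513 + 3 742 + 4 306 + 4 359 = 39 486
65+: 1 309
Youth dependency ratio = 21 959 / 39 486 × 100 = 55.6
Old-age dependency ratio = 1 309 / 39 486 × 100 = 3.3
Total dependency ratio = (21 959 + 1 309) / 39 486 × 100 = 23 268 / 39 486 × 100 = 58.9

Youth dependency ratio: 55.6
Old-age dependency ratio: 3.3
Total dependency ratio: 58.9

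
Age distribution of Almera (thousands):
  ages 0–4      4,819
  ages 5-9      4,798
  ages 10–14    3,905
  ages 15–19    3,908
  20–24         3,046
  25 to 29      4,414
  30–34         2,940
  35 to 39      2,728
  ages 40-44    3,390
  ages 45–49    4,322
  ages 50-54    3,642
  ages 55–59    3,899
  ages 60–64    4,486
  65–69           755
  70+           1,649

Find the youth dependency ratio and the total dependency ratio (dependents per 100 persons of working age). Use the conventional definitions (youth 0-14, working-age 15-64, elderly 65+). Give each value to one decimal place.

0–14: 4,819 + 4,798 + 3,905 = 13,522
15–64: 3,908 + 3,046 + 4,414 + 2,940 + 2,728 + 3,390 + 4,322 + 3,642 + 3,899 + 4,486 = 36,775
65+: 755 + 1,649 = 2,404
Youth dependency ratio = 13,522 / 36,775 × 100 = 36.8
Total dependency ratio = (13,522 + 2,404) / 36,775 × 100 = 15,926 / 36,775 × 100 = 43.3

Youth dependency ratio: 36.8
Total dependency ratio: 43.3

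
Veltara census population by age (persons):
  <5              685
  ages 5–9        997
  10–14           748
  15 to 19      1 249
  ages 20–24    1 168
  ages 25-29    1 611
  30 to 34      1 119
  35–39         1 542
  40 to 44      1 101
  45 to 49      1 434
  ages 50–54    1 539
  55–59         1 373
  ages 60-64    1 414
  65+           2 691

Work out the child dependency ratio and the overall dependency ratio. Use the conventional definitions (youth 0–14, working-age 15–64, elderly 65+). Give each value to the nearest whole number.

Youth dependency ratio: 18
Total dependency ratio: 38

0–14: 685 + 997 + 748 = 2 430
15–64: 1 249 + 1 168 + 1 611 + 1 119 + 1 542 + 1 101 + 1 434 + 1 539 + 1 373 + 1 414 = 13 550
65+: 2 691
Youth dependency ratio = 2 430 / 13 550 × 100 = 18
Total dependency ratio = (2 430 + 2 691) / 13 550 × 100 = 5 121 / 13 550 × 100 = 38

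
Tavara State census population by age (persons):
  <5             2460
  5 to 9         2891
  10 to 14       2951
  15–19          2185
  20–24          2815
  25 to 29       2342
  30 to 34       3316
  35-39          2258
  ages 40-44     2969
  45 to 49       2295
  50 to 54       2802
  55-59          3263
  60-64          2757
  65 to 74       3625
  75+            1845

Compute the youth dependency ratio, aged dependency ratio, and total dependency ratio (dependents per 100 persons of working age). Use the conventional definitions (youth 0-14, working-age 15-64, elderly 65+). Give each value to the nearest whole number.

Youth dependency ratio: 31
Old-age dependency ratio: 20
Total dependency ratio: 51

0–14: 2460 + 2891 + 2951 = 8302
15–64: 2185 + 2815 + 2342 + 3316 + 2258 + 2969 + 2295 + 2802 + 3263 + 2757 = 27002
65+: 3625 + 1845 = 5470
Youth dependency ratio = 8302 / 27002 × 100 = 31
Old-age dependency ratio = 5470 / 27002 × 100 = 20
Total dependency ratio = (8302 + 5470) / 27002 × 100 = 13772 / 27002 × 100 = 51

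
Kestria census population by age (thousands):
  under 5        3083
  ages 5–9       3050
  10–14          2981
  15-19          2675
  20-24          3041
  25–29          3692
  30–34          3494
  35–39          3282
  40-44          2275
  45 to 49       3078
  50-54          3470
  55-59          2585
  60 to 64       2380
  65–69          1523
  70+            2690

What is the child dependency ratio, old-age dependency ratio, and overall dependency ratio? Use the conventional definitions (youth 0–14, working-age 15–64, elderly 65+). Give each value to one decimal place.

Youth dependency ratio: 30.4
Old-age dependency ratio: 14.1
Total dependency ratio: 44.5

0–14: 3083 + 3050 + 2981 = 9114
15–64: 2675 + 3041 + 3692 + 3494 + 3282 + 2275 + 3078 + 3470 + 2585 + 2380 = 29972
65+: 1523 + 2690 = 4213
Youth dependency ratio = 9114 / 29972 × 100 = 30.4
Old-age dependency ratio = 4213 / 29972 × 100 = 14.1
Total dependency ratio = (9114 + 4213) / 29972 × 100 = 13327 / 29972 × 100 = 44.5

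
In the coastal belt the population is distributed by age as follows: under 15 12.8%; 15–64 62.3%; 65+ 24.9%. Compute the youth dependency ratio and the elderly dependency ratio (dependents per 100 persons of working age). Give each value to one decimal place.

Youth dependency ratio = 12.8 / 62.3 × 100 = 20.5
Old-age dependency ratio = 24.9 / 62.3 × 100 = 40.0

Youth dependency ratio: 20.5
Old-age dependency ratio: 40.0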